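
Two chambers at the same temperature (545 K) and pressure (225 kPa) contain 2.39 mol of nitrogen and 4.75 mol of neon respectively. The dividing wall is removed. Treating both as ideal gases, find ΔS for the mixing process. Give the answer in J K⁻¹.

ΔS_mix = 37.8 J/K

Mole fractions: x_A = 2.39/7.14 = 0.335, x_B = 0.665.
ΔS_mix = −R(n_A ln x_A + n_B ln x_B) = −8.314 × (2.39 ln 0.335 + 4.75 ln 0.665) = 37.8 J/K.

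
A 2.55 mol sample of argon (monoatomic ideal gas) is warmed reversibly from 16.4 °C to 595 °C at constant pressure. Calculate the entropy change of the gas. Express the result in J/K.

ΔS = 58.2 J/K

In kelvin: T₁ = 289.55 K, T₂ = 868.15 K. At constant pressure, ΔS = nC_p ln(T₂/T₁) with C_p = 5R/2 = 20.79 J mol⁻¹ K⁻¹.
ΔS = 2.55 × 20.79 × ln(868.15/289.55) = 58.2 J/K.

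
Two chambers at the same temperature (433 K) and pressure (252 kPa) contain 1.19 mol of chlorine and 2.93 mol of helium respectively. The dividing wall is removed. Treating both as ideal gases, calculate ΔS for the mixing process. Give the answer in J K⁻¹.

ΔS_mix = 20.6 J/K

Mole fractions: x_A = 1.19/4.12 = 0.289, x_B = 0.711.
ΔS_mix = −R(n_A ln x_A + n_B ln x_B) = −8.314 × (1.19 ln 0.289 + 2.93 ln 0.711) = 20.6 J/K.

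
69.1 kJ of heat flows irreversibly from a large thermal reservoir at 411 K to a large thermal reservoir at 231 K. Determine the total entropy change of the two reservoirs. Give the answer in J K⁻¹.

ΔS_total = 131 J/K

ΔS_hot = −Q/T_H = −69100/411 = -168.1 J/K and ΔS_cold = +Q/T_C = 69100/231 = 299.1 J/K.
ΔS_total = -168.1 + 299.1 = 131 J/K, positive as the second law requires.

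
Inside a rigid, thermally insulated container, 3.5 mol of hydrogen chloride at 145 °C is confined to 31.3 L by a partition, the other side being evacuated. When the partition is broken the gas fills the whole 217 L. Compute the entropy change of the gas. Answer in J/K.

ΔS_gas = 56.3 J/K

No heat is exchanged and no work is done, so the ideal-gas temperature stays constant.
Entropy is a state function; using a reversible isothermal path, ΔS_gas = nR ln(V₂/V₁) = 3.5 × 8.314 × ln(217/31.3) = 56.3 J/K.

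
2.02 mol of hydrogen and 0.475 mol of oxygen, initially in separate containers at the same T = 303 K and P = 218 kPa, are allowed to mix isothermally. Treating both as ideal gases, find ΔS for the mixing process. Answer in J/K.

Mole fractions: x_A = 2.02/2.5 = 0.81, x_B = 0.19.
ΔS_mix = −R(n_A ln x_A + n_B ln x_B) = −8.314 × (2.02 ln 0.81 + 0.475 ln 0.19) = 10.1 J/K.

ΔS_mix = 10.1 J/K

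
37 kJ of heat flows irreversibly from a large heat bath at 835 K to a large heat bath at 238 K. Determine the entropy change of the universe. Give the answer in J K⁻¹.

ΔS_total = 111 J/K

ΔS_hot = −Q/T_H = −37000/835 = -44.31 J/K and ΔS_cold = +Q/T_C = 37000/238 = 155.5 J/K.
ΔS_total = -44.31 + 155.5 = 111 J/K, positive as the second law requires.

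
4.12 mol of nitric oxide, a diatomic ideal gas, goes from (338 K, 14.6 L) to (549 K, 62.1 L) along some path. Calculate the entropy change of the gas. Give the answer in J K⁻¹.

Entropy is a state function: ΔS = nC_V ln(T₂/T₁) + nR ln(V₂/V₁), with C_V = 5R/2 = 20.79 J mol⁻¹ K⁻¹ for a diatomic ideal gas.
ΔS = 4.12 × [20.79 × ln(549/338) + 8.314 × ln(62.1/14.6)] = 91.1 J/K.

ΔS = 91.1 J/K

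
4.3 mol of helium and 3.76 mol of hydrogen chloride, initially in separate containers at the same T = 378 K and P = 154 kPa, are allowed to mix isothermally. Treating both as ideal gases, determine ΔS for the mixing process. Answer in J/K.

Mole fractions: x_A = 4.3/8.06 = 0.533, x_B = 0.467.
ΔS_mix = −R(n_A ln x_A + n_B ln x_B) = −8.314 × (4.3 ln 0.533 + 3.76 ln 0.467) = 46.3 J/K.

ΔS_mix = 46.3 J/K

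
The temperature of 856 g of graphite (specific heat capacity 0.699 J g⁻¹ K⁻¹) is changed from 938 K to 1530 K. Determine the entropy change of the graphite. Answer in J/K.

ΔS = ∫dQ_rev/T = m c ln(T₂/T₁) = 856 × 0.699 × ln(1530/938) = 293 J/K.

ΔS = 293 J/K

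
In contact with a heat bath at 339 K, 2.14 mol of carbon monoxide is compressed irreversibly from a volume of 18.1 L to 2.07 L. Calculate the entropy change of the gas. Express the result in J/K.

ΔS_gas = -38.6 J/K

Entropy is a state function, so ΔS_gas depends only on the end states.
For an isothermal ideal gas ΔS_gas = nR ln(V₂/V₁) = 2.14 × 8.314 × ln(2.07/18.1) = -38.6 J/K.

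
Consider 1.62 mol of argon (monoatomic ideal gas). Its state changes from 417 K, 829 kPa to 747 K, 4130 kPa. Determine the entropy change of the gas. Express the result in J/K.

ΔS = nC_p ln(T₂/T₁) − nR ln(P₂/P₁), with C_p = 5R/2 = 20.79 J mol⁻¹ K⁻¹ for a monoatomic ideal gas.
ΔS = 1.62 × [20.79 × ln(747/417) − 8.314 × ln(4130/829)] = -2 J/K.

ΔS = -2 J/K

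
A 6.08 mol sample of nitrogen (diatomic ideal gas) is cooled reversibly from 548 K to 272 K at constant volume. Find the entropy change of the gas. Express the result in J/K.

ΔS = -88.5 J/K

At constant volume, ΔS = nC_V ln(T₂/T₁) with C_V = 5R/2 = 20.79 J mol⁻¹ K⁻¹.
ΔS = 6.08 × 20.79 × ln(272/548) = -88.5 J/K.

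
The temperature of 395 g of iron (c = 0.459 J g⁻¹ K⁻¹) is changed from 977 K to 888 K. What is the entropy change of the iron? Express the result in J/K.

ΔS = ∫dQ_rev/T = m c ln(T₂/T₁) = 395 × 0.459 × ln(888/977) = -17.3 J/K.

ΔS = -17.3 J/K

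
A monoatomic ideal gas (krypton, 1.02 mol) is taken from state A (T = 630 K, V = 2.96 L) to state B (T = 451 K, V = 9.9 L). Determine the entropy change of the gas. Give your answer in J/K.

Entropy is a state function: ΔS = nC_V ln(T₂/T₁) + nR ln(V₂/V₁), with C_V = 3R/2 = 12.47 J mol⁻¹ K⁻¹ for a monoatomic ideal gas.
ΔS = 1.02 × [12.47 × ln(451/630) + 8.314 × ln(9.9/2.96)] = 5.99 J/K.

ΔS = 5.99 J/K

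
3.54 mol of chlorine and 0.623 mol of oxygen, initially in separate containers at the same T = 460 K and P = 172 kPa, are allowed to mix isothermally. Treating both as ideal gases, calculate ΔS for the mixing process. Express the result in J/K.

ΔS_mix = 14.6 J/K

Mole fractions: x_A = 3.54/4.16 = 0.85, x_B = 0.15.
ΔS_mix = −R(n_A ln x_A + n_B ln x_B) = −8.314 × (3.54 ln 0.85 + 0.623 ln 0.15) = 14.6 J/K.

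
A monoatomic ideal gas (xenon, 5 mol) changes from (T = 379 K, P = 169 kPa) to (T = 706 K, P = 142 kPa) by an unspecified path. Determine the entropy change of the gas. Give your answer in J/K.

ΔS = 71.9 J/K

ΔS = nC_p ln(T₂/T₁) − nR ln(P₂/P₁), with C_p = 5R/2 = 20.79 J mol⁻¹ K⁻¹ for a monoatomic ideal gas.
ΔS = 5 × [20.79 × ln(706/379) − 8.314 × ln(142/169)] = 71.9 J/K.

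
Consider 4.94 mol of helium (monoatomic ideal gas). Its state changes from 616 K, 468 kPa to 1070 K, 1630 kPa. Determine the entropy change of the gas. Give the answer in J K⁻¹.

ΔS = nC_p ln(T₂/T₁) − nR ln(P₂/P₁), with C_p = 5R/2 = 20.79 J mol⁻¹ K⁻¹ for a monoatomic ideal gas.
ΔS = 4.94 × [20.79 × ln(1070/616) − 8.314 × ln(1630/468)] = 5.44 J/K.

ΔS = 5.44 J/K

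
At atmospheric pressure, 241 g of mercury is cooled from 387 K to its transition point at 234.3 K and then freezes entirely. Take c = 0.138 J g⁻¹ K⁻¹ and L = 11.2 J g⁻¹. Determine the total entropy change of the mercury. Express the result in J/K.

Cooling step: ΔS₁ = m c ln(T_tr/T_i) = 241 × 0.138 × ln(234.3/387) = -16.69 J/K.
Phase change: ΔS₂ = −mL/T_tr = −241 × 11.2 / 234.3 = -11.52 J/K.
ΔS_total = (-16.69) + (-11.52) = -28.2 J/K.

ΔS = -28.2 J/K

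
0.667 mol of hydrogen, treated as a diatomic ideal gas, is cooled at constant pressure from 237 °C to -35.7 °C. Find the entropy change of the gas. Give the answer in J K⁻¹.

ΔS = -14.8 J/K

In kelvin: T₁ = 510.15 K, T₂ = 237.45 K. At constant pressure, ΔS = nC_p ln(T₂/T₁) with C_p = 7R/2 = 29.1 J mol⁻¹ K⁻¹.
ΔS = 0.667 × 29.1 × ln(237.45/510.15) = -14.8 J/K.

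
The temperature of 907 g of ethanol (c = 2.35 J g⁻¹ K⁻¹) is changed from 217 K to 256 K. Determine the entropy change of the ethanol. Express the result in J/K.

ΔS = 352 J/K

ΔS = ∫dQ_rev/T = m c ln(T₂/T₁) = 907 × 2.35 × ln(256/217) = 352 J/K.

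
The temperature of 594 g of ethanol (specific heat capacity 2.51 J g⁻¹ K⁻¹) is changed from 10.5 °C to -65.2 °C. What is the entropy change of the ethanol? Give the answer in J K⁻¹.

ΔS = -463 J/K

In kelvin: T₁ = 283.65 K, T₂ = 207.95 K. ΔS = ∫dQ_rev/T = m c ln(T₂/T₁) = 594 × 2.51 × ln(207.95/283.65) = -463 J/K.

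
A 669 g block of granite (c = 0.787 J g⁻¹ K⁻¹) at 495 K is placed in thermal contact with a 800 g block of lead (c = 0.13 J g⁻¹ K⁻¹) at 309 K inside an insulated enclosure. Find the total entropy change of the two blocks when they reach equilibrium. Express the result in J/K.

ΔS_total = 8.66 J/K

Energy balance: T_f = (m₁c₁T₁ + m₂c₂T₂)/(m₁c₁ + m₂c₂) = 464.32 K.
ΔS₁ = m₁c₁ ln(T_f/T₁) = 526.503 × ln(464.32/495) = -33.69 J/K.
ΔS₂ = m₂c₂ ln(T_f/T₂) = 104 × ln(464.32/309) = 42.35 J/K.
ΔS_total = -33.69 + 42.35 = 8.66 J/K.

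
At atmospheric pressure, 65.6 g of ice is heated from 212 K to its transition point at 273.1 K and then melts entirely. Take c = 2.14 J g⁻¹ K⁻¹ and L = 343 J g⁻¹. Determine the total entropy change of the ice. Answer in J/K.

ΔS = 118 J/K

Warming step: ΔS₁ = m c ln(T_tr/T_i) = 65.6 × 2.14 × ln(273.1/212) = 35.55 J/K.
Phase change: ΔS₂ = +mL/T_tr = 65.6 × 343 / 273.1 = 82.39 J/K.
ΔS_total = (35.55) + (82.39) = 118 J/K.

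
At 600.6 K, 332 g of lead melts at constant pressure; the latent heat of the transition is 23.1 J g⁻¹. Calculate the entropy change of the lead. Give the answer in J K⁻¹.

ΔS = 12.8 J/K

Heat absorbed by the substance: Q = mL = 332 × 23.1 = 7669.2 J.
At constant T, ΔS = Q_rev/T = 7669.2 / 600.6 = 12.8 J/K.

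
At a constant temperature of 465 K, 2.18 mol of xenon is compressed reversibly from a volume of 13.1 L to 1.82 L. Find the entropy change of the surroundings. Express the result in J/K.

ΔS_surr = 35.8 J/K

For an isothermal ideal gas ΔS_gas = nR ln(V₂/V₁) = 2.18 × 8.314 × ln(1.82/13.1) = -35.8 J/K.
The process is reversible, so ΔS_surr = −ΔS_gas = 35.8 J/K and ΔS_universe = 0.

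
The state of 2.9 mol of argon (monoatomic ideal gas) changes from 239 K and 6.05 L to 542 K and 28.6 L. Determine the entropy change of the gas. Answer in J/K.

Entropy is a state function: ΔS = nC_V ln(T₂/T₁) + nR ln(V₂/V₁), with C_V = 3R/2 = 12.47 J mol⁻¹ K⁻¹ for a monoatomic ideal gas.
ΔS = 2.9 × [12.47 × ln(542/239) + 8.314 × ln(28.6/6.05)] = 67.1 J/K.

ΔS = 67.1 J/K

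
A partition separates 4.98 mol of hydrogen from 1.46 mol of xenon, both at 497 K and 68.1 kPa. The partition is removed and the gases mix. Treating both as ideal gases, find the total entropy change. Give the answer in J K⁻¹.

Mole fractions: x_A = 4.98/6.44 = 0.773, x_B = 0.227.
ΔS_mix = −R(n_A ln x_A + n_B ln x_B) = −8.314 × (4.98 ln 0.773 + 1.46 ln 0.227) = 28.7 J/K.

ΔS_mix = 28.7 J/K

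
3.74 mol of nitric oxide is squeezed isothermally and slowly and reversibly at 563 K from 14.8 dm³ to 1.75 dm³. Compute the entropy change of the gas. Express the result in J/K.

ΔS_gas = -66.4 J/K

For an isothermal ideal gas ΔS_gas = nR ln(V₂/V₁) = 3.74 × 8.314 × ln(1.75/14.8) = -66.4 J/K.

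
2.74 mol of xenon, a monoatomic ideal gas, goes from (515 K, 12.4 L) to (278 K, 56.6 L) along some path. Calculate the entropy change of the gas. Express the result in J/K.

Entropy is a state function: ΔS = nC_V ln(T₂/T₁) + nR ln(V₂/V₁), with C_V = 3R/2 = 12.47 J mol⁻¹ K⁻¹ for a monoatomic ideal gas.
ΔS = 2.74 × [12.47 × ln(278/515) + 8.314 × ln(56.6/12.4)] = 13.5 J/K.

ΔS = 13.5 J/K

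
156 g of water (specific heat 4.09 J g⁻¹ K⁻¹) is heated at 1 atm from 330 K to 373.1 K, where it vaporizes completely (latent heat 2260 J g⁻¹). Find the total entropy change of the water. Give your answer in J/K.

ΔS = 1020 J/K

Warming step: ΔS₁ = m c ln(T_tr/T_i) = 156 × 4.09 × ln(373.1/330) = 78.32 J/K.
Phase change: ΔS₂ = +mL/T_tr = 156 × 2260 / 373.1 = 944.9 J/K.
ΔS_total = (78.32) + (944.9) = 1020 J/K.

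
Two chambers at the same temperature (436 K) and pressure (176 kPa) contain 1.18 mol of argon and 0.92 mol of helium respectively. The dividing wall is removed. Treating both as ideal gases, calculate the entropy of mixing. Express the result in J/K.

Mole fractions: x_A = 1.18/2.1 = 0.562, x_B = 0.438.
ΔS_mix = −R(n_A ln x_A + n_B ln x_B) = −8.314 × (1.18 ln 0.562 + 0.92 ln 0.438) = 12 J/K.

ΔS_mix = 12 J/K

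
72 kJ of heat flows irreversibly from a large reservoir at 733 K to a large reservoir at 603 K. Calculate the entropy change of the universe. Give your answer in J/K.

ΔS_total = 21.2 J/K

ΔS_hot = −Q/T_H = −72000/733 = -98.23 J/K and ΔS_cold = +Q/T_C = 72000/603 = 119.4 J/K.
ΔS_total = -98.23 + 119.4 = 21.2 J/K, positive as the second law requires.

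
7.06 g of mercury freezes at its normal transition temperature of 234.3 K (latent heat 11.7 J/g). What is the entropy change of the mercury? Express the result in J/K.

ΔS = -0.353 J/K

Heat released by the substance: Q = −mL = −7.06 × 11.7 = −82.602 J.
At constant T, ΔS = Q_rev/T = −82.602 / 234.3 = -0.353 J/K.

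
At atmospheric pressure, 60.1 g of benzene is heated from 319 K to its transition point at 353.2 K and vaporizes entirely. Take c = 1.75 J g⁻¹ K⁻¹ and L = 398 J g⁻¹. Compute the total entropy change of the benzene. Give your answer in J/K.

ΔS = 78.4 J/K

Warming step: ΔS₁ = m c ln(T_tr/T_i) = 60.1 × 1.75 × ln(353.2/319) = 10.71 J/K.
Phase change: ΔS₂ = +mL/T_tr = 60.1 × 398 / 353.2 = 67.72 J/K.
ΔS_total = (10.71) + (67.72) = 78.4 J/K.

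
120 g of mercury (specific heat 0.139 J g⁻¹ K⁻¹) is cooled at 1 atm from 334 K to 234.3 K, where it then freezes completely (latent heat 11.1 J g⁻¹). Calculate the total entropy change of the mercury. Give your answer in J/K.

ΔS = -11.6 J/K

Cooling step: ΔS₁ = m c ln(T_tr/T_i) = 120 × 0.139 × ln(234.3/334) = -5.914 J/K.
Phase change: ΔS₂ = −mL/T_tr = −120 × 11.1 / 234.3 = -5.685 J/K.
ΔS_total = (-5.914) + (-5.685) = -11.6 J/K.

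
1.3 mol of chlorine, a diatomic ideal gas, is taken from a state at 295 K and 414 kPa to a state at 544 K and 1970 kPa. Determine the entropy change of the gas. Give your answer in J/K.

ΔS = nC_p ln(T₂/T₁) − nR ln(P₂/P₁), with C_p = 7R/2 = 29.1 J mol⁻¹ K⁻¹ for a diatomic ideal gas.
ΔS = 1.3 × [29.1 × ln(544/295) − 8.314 × ln(1970/414)] = 6.29 J/K.

ΔS = 6.29 J/K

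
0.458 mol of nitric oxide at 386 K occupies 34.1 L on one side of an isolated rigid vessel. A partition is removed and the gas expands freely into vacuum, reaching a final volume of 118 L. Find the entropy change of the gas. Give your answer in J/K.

ΔS_gas = 4.73 J/K

No heat is exchanged and no work is done, so the ideal-gas temperature stays constant.
Entropy is a state function; using a reversible isothermal path, ΔS_gas = nR ln(V₂/V₁) = 0.458 × 8.314 × ln(118/34.1) = 4.73 J/K.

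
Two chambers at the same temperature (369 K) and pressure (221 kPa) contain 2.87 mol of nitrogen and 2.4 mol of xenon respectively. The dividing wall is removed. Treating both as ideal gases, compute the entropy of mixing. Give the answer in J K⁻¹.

ΔS_mix = 30.2 J/K

Mole fractions: x_A = 2.87/5.27 = 0.545, x_B = 0.455.
ΔS_mix = −R(n_A ln x_A + n_B ln x_B) = −8.314 × (2.87 ln 0.545 + 2.4 ln 0.455) = 30.2 J/K.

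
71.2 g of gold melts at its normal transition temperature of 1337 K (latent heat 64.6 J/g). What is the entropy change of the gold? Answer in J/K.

ΔS = 3.44 J/K

Heat absorbed by the substance: Q = mL = 71.2 × 64.6 = 4599.52 J.
At constant T, ΔS = Q_rev/T = 4599.52 / 1337 = 3.44 J/K.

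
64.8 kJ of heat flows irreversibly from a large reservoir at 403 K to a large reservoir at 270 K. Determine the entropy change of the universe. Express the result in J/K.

ΔS_total = 79.2 J/K

ΔS_hot = −Q/T_H = −64800/403 = -160.8 J/K and ΔS_cold = +Q/T_C = 64800/270 = 240 J/K.
ΔS_total = -160.8 + 240 = 79.2 J/K, positive as the second law requires.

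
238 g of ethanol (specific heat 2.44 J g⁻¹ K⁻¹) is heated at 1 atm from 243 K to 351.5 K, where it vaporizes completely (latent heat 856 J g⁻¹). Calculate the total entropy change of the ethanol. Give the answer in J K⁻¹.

Warming step: ΔS₁ = m c ln(T_tr/T_i) = 238 × 2.44 × ln(351.5/243) = 214.4 J/K.
Phase change: ΔS₂ = +mL/T_tr = 238 × 856 / 351.5 = 579.6 J/K.
ΔS_total = (214.4) + (579.6) = 794 J/K.

ΔS = 794 J/K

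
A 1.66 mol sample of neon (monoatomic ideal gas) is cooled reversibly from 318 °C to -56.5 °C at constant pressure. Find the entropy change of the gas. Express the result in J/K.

ΔS = -34.6 J/K

In kelvin: T₁ = 591.15 K, T₂ = 216.65 K. At constant pressure, ΔS = nC_p ln(T₂/T₁) with C_p = 5R/2 = 20.79 J mol⁻¹ K⁻¹.
ΔS = 1.66 × 20.79 × ln(216.65/591.15) = -34.6 J/K.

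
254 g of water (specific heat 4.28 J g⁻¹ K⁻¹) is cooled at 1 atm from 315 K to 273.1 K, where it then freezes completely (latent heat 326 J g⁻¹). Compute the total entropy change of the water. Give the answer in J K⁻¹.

ΔS = -458 J/K

Cooling step: ΔS₁ = m c ln(T_tr/T_i) = 254 × 4.28 × ln(273.1/315) = -155.2 J/K.
Phase change: ΔS₂ = −mL/T_tr = −254 × 326 / 273.1 = -303.2 J/K.
ΔS_total = (-155.2) + (-303.2) = -458 J/K.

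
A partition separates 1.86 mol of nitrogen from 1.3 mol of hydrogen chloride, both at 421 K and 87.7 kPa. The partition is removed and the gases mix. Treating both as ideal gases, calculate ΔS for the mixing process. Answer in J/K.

Mole fractions: x_A = 1.86/3.16 = 0.589, x_B = 0.411.
ΔS_mix = −R(n_A ln x_A + n_B ln x_B) = −8.314 × (1.86 ln 0.589 + 1.3 ln 0.411) = 17.8 J/K.

ΔS_mix = 17.8 J/K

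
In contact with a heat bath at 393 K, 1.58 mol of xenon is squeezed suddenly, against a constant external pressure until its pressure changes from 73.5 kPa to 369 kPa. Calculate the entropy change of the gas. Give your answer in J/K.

Entropy is a state function, so ΔS_gas depends only on the end states.
For an isothermal ideal gas ΔS_gas = nR ln(P₁/P₂) = 1.58 × 8.314 × ln(73.5/369) = -21.2 J/K.

ΔS_gas = -21.2 J/K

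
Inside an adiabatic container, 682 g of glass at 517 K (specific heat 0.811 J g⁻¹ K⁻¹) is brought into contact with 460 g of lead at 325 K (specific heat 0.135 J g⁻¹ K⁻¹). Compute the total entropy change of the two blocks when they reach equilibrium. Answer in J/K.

ΔS_total = 5.32 J/K

Energy balance: T_f = (m₁c₁T₁ + m₂c₂T₂)/(m₁c₁ + m₂c₂) = 497.62 K.
ΔS₁ = m₁c₁ ln(T_f/T₁) = 553.102 × ln(497.62/517) = -21.133 J/K.
ΔS₂ = m₂c₂ ln(T_f/T₂) = 62.1 × ln(497.62/325) = 26.455 J/K.
ΔS_total = -21.133 + 26.455 = 5.32 J/K.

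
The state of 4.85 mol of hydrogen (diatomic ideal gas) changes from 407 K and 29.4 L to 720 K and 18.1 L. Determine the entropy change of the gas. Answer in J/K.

ΔS = 37.9 J/K

Entropy is a state function: ΔS = nC_V ln(T₂/T₁) + nR ln(V₂/V₁), with C_V = 5R/2 = 20.79 J mol⁻¹ K⁻¹ for a diatomic ideal gas.
ΔS = 4.85 × [20.79 × ln(720/407) + 8.314 × ln(18.1/29.4)] = 37.9 J/K.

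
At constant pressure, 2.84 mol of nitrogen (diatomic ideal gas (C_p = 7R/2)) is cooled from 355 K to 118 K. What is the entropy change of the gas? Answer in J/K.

At constant pressure, ΔS = nC_p ln(T₂/T₁) with C_p = 7R/2 = 29.1 J mol⁻¹ K⁻¹.
ΔS = 2.84 × 29.1 × ln(118/355) = -91 J/K.

ΔS = -91 J/K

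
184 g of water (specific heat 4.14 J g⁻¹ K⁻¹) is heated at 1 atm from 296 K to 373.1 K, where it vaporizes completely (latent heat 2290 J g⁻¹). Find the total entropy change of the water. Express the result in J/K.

Warming step: ΔS₁ = m c ln(T_tr/T_i) = 184 × 4.14 × ln(373.1/296) = 176.3 J/K.
Phase change: ΔS₂ = +mL/T_tr = 184 × 2290 / 373.1 = 1129 J/K.
ΔS_total = (176.3) + (1129) = 1310 J/K.

ΔS = 1310 J/K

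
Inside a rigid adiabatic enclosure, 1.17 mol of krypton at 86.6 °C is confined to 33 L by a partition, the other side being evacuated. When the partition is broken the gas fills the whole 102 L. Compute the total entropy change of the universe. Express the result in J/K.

ΔS_universe = 11 J/K

For an ideal gas in free expansion Q = 0 and W = 0, so T is unchanged.
Entropy is a state function; using a reversible isothermal path, ΔS_gas = nR ln(V₂/V₁) = 1.17 × 8.314 × ln(102/33) = 11 J/K.
The insulated surroundings exchange no heat, so ΔS_surr = 0 and ΔS_universe = ΔS_gas.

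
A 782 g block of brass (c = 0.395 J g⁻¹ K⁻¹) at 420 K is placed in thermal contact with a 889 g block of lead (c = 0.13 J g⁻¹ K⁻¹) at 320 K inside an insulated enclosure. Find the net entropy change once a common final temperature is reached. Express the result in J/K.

Energy balance: T_f = (m₁c₁T₁ + m₂c₂T₂)/(m₁c₁ + m₂c₂) = 392.77 K.
ΔS₁ = m₁c₁ ln(T_f/T₁) = 308.89 × ln(392.77/420) = -20.7 J/K.
ΔS₂ = m₂c₂ ln(T_f/T₂) = 115.57 × ln(392.77/320) = 23.68 J/K.
ΔS_total = -20.7 + 23.68 = 2.98 J/K.

ΔS_total = 2.98 J/K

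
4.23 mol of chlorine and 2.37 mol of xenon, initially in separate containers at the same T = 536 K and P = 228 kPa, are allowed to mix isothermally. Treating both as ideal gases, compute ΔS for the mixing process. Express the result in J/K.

Mole fractions: x_A = 4.23/6.6 = 0.641, x_B = 0.359.
ΔS_mix = −R(n_A ln x_A + n_B ln x_B) = −8.314 × (4.23 ln 0.641 + 2.37 ln 0.359) = 35.8 J/K.

ΔS_mix = 35.8 J/K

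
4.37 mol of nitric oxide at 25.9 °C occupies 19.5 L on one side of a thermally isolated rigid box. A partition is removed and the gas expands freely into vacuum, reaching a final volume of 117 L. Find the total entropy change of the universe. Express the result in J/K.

For an ideal gas in free expansion Q = 0 and W = 0, so T is unchanged.
Entropy is a state function; using a reversible isothermal path, ΔS_gas = nR ln(V₂/V₁) = 4.37 × 8.314 × ln(117/19.5) = 65.1 J/K.
The insulated surroundings exchange no heat, so ΔS_surr = 0 and ΔS_universe = ΔS_gas.

ΔS_universe = 65.1 J/K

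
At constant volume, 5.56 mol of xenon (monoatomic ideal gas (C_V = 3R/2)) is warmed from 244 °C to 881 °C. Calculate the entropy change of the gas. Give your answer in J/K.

In kelvin: T₁ = 517.15 K, T₂ = 1154.15 K. At constant volume, ΔS = nC_V ln(T₂/T₁) with C_V = 3R/2 = 12.47 J mol⁻¹ K⁻¹.
ΔS = 5.56 × 12.47 × ln(1154.15/517.15) = 55.7 J/K.

ΔS = 55.7 J/K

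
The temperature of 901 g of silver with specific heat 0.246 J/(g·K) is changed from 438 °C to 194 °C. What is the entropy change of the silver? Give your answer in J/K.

In kelvin: T₁ = 711.15 K, T₂ = 467.15 K. ΔS = ∫dQ_rev/T = m c ln(T₂/T₁) = 901 × 0.246 × ln(467.15/711.15) = -93.1 J/K.

ΔS = -93.1 J/K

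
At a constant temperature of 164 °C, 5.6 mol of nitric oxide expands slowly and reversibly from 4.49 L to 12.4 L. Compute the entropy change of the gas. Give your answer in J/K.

For an isothermal ideal gas ΔS_gas = nR ln(V₂/V₁) = 5.6 × 8.314 × ln(12.4/4.49) = 47.3 J/K.

ΔS_gas = 47.3 J/K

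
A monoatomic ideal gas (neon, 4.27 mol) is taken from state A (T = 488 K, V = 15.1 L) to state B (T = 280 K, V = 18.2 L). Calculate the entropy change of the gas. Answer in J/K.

Entropy is a state function: ΔS = nC_V ln(T₂/T₁) + nR ln(V₂/V₁), with C_V = 3R/2 = 12.47 J mol⁻¹ K⁻¹ for a monoatomic ideal gas.
ΔS = 4.27 × [12.47 × ln(280/488) + 8.314 × ln(18.2/15.1)] = -23 J/K.

ΔS = -23 J/K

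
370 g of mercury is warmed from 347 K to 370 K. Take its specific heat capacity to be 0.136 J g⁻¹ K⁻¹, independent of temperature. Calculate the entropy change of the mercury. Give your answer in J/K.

ΔS = ∫dQ_rev/T = m c ln(T₂/T₁) = 370 × 0.136 × ln(370/347) = 3.23 J/K.

ΔS = 3.23 J/K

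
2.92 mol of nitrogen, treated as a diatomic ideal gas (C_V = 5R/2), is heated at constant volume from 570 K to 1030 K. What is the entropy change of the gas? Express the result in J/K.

At constant volume, ΔS = nC_V ln(T₂/T₁) with C_V = 5R/2 = 20.79 J mol⁻¹ K⁻¹.
ΔS = 2.92 × 20.79 × ln(1030/570) = 35.9 J/K.

ΔS = 35.9 J/K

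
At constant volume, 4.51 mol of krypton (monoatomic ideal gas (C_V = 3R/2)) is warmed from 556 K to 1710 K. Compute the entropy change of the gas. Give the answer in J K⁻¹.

At constant volume, ΔS = nC_V ln(T₂/T₁) with C_V = 3R/2 = 12.47 J mol⁻¹ K⁻¹.
ΔS = 4.51 × 12.47 × ln(1710/556) = 63.2 J/K.

ΔS = 63.2 J/K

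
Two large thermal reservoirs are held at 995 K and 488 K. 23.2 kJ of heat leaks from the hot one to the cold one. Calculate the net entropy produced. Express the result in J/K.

ΔS_total = 24.2 J/K

ΔS_hot = −Q/T_H = −23200/995 = -23.32 J/K and ΔS_cold = +Q/T_C = 23200/488 = 47.54 J/K.
ΔS_total = -23.32 + 47.54 = 24.2 J/K, positive as the second law requires.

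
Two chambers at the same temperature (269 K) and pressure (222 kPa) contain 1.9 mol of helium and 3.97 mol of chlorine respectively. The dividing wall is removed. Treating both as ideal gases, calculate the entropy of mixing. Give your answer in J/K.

Mole fractions: x_A = 1.9/5.87 = 0.324, x_B = 0.676.
ΔS_mix = −R(n_A ln x_A + n_B ln x_B) = −8.314 × (1.9 ln 0.324 + 3.97 ln 0.676) = 30.7 J/K.

ΔS_mix = 30.7 J/K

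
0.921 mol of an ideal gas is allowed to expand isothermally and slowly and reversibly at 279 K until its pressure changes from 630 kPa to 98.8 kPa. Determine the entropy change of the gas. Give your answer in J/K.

ΔS_gas = 14.2 J/K

For an isothermal ideal gas ΔS_gas = nR ln(P₁/P₂) = 0.921 × 8.314 × ln(630/98.8) = 14.2 J/K.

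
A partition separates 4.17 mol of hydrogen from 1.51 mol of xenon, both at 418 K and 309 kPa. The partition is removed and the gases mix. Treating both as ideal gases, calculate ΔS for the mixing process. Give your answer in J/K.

ΔS_mix = 27.3 J/K

Mole fractions: x_A = 4.17/5.68 = 0.734, x_B = 0.266.
ΔS_mix = −R(n_A ln x_A + n_B ln x_B) = −8.314 × (4.17 ln 0.734 + 1.51 ln 0.266) = 27.3 J/K.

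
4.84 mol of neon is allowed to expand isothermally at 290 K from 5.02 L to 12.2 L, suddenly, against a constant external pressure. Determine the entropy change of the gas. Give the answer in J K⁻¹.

Entropy is a state function, so ΔS_gas depends only on the end states.
For an isothermal ideal gas ΔS_gas = nR ln(V₂/V₁) = 4.84 × 8.314 × ln(12.2/5.02) = 35.7 J/K.

ΔS_gas = 35.7 J/K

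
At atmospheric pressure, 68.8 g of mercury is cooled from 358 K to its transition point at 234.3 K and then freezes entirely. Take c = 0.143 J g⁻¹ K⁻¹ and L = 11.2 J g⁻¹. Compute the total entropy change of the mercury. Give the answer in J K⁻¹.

ΔS = -7.46 J/K

Cooling step: ΔS₁ = m c ln(T_tr/T_i) = 68.8 × 0.143 × ln(234.3/358) = -4.171 J/K.
Phase change: ΔS₂ = −mL/T_tr = −68.8 × 11.2 / 234.3 = -3.289 J/K.
ΔS_total = (-4.171) + (-3.289) = -7.46 J/K.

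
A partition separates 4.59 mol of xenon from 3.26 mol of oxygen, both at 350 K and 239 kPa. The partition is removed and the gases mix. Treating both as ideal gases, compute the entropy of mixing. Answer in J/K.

Mole fractions: x_A = 4.59/7.85 = 0.585, x_B = 0.415.
ΔS_mix = −R(n_A ln x_A + n_B ln x_B) = −8.314 × (4.59 ln 0.585 + 3.26 ln 0.415) = 44.3 J/K.

ΔS_mix = 44.3 J/K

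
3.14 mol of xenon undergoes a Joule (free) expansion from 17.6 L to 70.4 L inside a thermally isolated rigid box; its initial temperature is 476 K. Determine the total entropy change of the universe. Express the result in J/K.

ΔS_universe = 36.2 J/K

For an ideal gas in free expansion Q = 0 and W = 0, so T is unchanged.
Entropy is a state function; using a reversible isothermal path, ΔS_gas = nR ln(V₂/V₁) = 3.14 × 8.314 × ln(70.4/17.6) = 36.2 J/K.
The insulated surroundings exchange no heat, so ΔS_surr = 0 and ΔS_universe = ΔS_gas.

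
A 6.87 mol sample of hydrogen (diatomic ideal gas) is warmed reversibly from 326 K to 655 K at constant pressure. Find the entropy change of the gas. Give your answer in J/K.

ΔS = 139 J/K

At constant pressure, ΔS = nC_p ln(T₂/T₁) with C_p = 7R/2 = 29.1 J mol⁻¹ K⁻¹.
ΔS = 6.87 × 29.1 × ln(655/326) = 139 J/K.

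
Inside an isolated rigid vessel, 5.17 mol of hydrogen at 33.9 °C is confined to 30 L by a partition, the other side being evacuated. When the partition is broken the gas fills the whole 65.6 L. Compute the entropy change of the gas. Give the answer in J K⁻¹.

ΔS_gas = 33.6 J/K

For an ideal gas in free expansion Q = 0 and W = 0, so T is unchanged.
Entropy is a state function; using a reversible isothermal path, ΔS_gas = nR ln(V₂/V₁) = 5.17 × 8.314 × ln(65.6/30) = 33.6 J/K.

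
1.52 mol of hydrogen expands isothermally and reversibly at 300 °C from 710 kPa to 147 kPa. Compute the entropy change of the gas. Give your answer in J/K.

For an isothermal ideal gas ΔS_gas = nR ln(P₁/P₂) = 1.52 × 8.314 × ln(710/147) = 19.9 J/K.

ΔS_gas = 19.9 J/K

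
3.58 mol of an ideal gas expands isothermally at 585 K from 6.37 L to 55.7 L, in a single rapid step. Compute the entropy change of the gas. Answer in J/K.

ΔS_gas = 64.5 J/K

Entropy is a state function, so ΔS_gas depends only on the end states.
For an isothermal ideal gas ΔS_gas = nR ln(V₂/V₁) = 3.58 × 8.314 × ln(55.7/6.37) = 64.5 J/K.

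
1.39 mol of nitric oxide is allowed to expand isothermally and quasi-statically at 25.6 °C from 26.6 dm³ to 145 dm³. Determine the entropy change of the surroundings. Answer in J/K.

ΔS_surr = -19.6 J/K

For an isothermal ideal gas ΔS_gas = nR ln(V₂/V₁) = 1.39 × 8.314 × ln(145/26.6) = 19.6 J/K.
The process is reversible, so ΔS_surr = −ΔS_gas = -19.6 J/K and ΔS_universe = 0.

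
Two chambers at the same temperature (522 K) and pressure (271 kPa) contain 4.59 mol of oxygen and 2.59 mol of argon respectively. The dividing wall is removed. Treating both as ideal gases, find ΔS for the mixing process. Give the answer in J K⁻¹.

ΔS_mix = 39 J/K

Mole fractions: x_A = 4.59/7.18 = 0.639, x_B = 0.361.
ΔS_mix = −R(n_A ln x_A + n_B ln x_B) = −8.314 × (4.59 ln 0.639 + 2.59 ln 0.361) = 39 J/K.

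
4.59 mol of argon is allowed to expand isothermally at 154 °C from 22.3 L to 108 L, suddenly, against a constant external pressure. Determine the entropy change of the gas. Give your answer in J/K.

Entropy is a state function, so ΔS_gas depends only on the end states.
For an isothermal ideal gas ΔS_gas = nR ln(V₂/V₁) = 4.59 × 8.314 × ln(108/22.3) = 60.2 J/K.

ΔS_gas = 60.2 J/K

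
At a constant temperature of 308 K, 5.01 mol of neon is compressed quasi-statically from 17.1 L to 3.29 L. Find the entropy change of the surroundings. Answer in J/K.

For an isothermal ideal gas ΔS_gas = nR ln(V₂/V₁) = 5.01 × 8.314 × ln(3.29/17.1) = -68.7 J/K.
The process is reversible, so ΔS_surr = −ΔS_gas = 68.7 J/K and ΔS_universe = 0.

ΔS_surr = 68.7 J/K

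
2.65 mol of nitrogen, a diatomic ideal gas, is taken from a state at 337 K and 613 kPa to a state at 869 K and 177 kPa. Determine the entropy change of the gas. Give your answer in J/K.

ΔS = 100 J/K

ΔS = nC_p ln(T₂/T₁) − nR ln(P₂/P₁), with C_p = 7R/2 = 29.1 J mol⁻¹ K⁻¹ for a diatomic ideal gas.
ΔS = 2.65 × [29.1 × ln(869/337) − 8.314 × ln(177/613)] = 100 J/K.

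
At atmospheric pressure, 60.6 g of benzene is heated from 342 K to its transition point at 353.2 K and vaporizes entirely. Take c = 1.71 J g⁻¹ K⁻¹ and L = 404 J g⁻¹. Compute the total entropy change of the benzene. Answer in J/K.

ΔS = 72.7 J/K

Warming step: ΔS₁ = m c ln(T_tr/T_i) = 60.6 × 1.71 × ln(353.2/342) = 3.339 J/K.
Phase change: ΔS₂ = +mL/T_tr = 60.6 × 404 / 353.2 = 69.32 J/K.
ΔS_total = (3.339) + (69.32) = 72.7 J/K.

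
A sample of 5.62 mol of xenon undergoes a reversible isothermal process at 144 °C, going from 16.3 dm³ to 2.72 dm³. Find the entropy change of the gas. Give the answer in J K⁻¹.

ΔS_gas = -83.7 J/K

For an isothermal ideal gas ΔS_gas = nR ln(V₂/V₁) = 5.62 × 8.314 × ln(2.72/16.3) = -83.7 J/K.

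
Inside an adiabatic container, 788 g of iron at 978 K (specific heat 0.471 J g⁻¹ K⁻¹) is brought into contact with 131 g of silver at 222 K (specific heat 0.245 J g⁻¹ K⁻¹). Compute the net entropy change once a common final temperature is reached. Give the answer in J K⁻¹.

Energy balance: T_f = (m₁c₁T₁ + m₂c₂T₂)/(m₁c₁ + m₂c₂) = 917.83 K.
ΔS₁ = m₁c₁ ln(T_f/T₁) = 371.148 × ln(917.83/978) = -23.57 J/K.
ΔS₂ = m₂c₂ ln(T_f/T₂) = 32.095 × ln(917.83/222) = 45.55 J/K.
ΔS_total = -23.57 + 45.55 = 22 J/K.

ΔS_total = 22 J/K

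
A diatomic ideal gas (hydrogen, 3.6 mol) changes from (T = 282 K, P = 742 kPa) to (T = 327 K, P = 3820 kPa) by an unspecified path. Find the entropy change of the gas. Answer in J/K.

ΔS = -33.5 J/K

ΔS = nC_p ln(T₂/T₁) − nR ln(P₂/P₁), with C_p = 7R/2 = 29.1 J mol⁻¹ K⁻¹ for a diatomic ideal gas.
ΔS = 3.6 × [29.1 × ln(327/282) − 8.314 × ln(3820/742)] = -33.5 J/K.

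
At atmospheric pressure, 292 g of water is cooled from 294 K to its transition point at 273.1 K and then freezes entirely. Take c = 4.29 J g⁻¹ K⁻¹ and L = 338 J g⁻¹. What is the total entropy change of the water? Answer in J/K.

Cooling step: ΔS₁ = m c ln(T_tr/T_i) = 292 × 4.29 × ln(273.1/294) = -92.37 J/K.
Phase change: ΔS₂ = −mL/T_tr = −292 × 338 / 273.1 = -361.4 J/K.
ΔS_total = (-92.37) + (-361.4) = -454 J/K.

ΔS = -454 J/K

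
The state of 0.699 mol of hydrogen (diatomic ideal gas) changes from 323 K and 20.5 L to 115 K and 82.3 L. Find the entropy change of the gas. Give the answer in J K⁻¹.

ΔS = -6.93 J/K

Entropy is a state function: ΔS = nC_V ln(T₂/T₁) + nR ln(V₂/V₁), with C_V = 5R/2 = 20.79 J mol⁻¹ K⁻¹ for a diatomic ideal gas.
ΔS = 0.699 × [20.79 × ln(115/323) + 8.314 × ln(82.3/20.5)] = -6.93 J/K.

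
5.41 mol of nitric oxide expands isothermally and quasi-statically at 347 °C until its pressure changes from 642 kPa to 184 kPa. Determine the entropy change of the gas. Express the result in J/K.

For an isothermal ideal gas ΔS_gas = nR ln(P₁/P₂) = 5.41 × 8.314 × ln(642/184) = 56.2 J/K.

ΔS_gas = 56.2 J/K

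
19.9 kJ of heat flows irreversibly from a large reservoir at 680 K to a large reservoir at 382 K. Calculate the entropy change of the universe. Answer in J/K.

ΔS_total = 22.8 J/K

ΔS_hot = −Q/T_H = −19900/680 = -29.26 J/K and ΔS_cold = +Q/T_C = 19900/382 = 52.09 J/K.
ΔS_total = -29.26 + 52.09 = 22.8 J/K, positive as the second law requires.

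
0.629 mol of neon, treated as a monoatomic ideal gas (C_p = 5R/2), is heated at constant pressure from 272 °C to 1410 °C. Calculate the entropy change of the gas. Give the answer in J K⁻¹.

ΔS = 14.7 J/K

In kelvin: T₁ = 545.15 K, T₂ = 1683.15 K. At constant pressure, ΔS = nC_p ln(T₂/T₁) with C_p = 5R/2 = 20.79 J mol⁻¹ K⁻¹.
ΔS = 0.629 × 20.79 × ln(1683.15/545.15) = 14.7 J/K.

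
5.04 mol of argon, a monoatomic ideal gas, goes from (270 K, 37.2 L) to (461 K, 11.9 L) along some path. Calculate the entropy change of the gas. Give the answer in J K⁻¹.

ΔS = -14.1 J/K

Entropy is a state function: ΔS = nC_V ln(T₂/T₁) + nR ln(V₂/V₁), with C_V = 3R/2 = 12.47 J mol⁻¹ K⁻¹ for a monoatomic ideal gas.
ΔS = 5.04 × [12.47 × ln(461/270) + 8.314 × ln(11.9/37.2)] = -14.1 J/K.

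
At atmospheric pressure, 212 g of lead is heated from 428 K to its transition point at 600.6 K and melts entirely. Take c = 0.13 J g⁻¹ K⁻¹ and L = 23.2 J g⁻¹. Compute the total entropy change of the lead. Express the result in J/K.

ΔS = 17.5 J/K

Warming step: ΔS₁ = m c ln(T_tr/T_i) = 212 × 0.13 × ln(600.6/428) = 9.337 J/K.
Phase change: ΔS₂ = +mL/T_tr = 212 × 23.2 / 600.6 = 8.189 J/K.
ΔS_total = (9.337) + (8.189) = 17.5 J/K.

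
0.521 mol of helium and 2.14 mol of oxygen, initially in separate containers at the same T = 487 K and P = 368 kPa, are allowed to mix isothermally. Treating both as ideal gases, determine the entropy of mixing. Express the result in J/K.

Mole fractions: x_A = 0.521/2.66 = 0.196, x_B = 0.804.
ΔS_mix = −R(n_A ln x_A + n_B ln x_B) = −8.314 × (0.521 ln 0.196 + 2.14 ln 0.804) = 10.9 J/K.

ΔS_mix = 10.9 J/K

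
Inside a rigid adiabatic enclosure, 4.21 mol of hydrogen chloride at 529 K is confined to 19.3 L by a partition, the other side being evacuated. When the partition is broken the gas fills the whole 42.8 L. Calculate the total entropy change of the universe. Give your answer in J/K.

For an ideal gas in free expansion Q = 0 and W = 0, so T is unchanged.
Entropy is a state function; using a reversible isothermal path, ΔS_gas = nR ln(V₂/V₁) = 4.21 × 8.314 × ln(42.8/19.3) = 27.9 J/K.
The insulated surroundings exchange no heat, so ΔS_surr = 0 and ΔS_universe = ΔS_gas.

ΔS_universe = 27.9 J/K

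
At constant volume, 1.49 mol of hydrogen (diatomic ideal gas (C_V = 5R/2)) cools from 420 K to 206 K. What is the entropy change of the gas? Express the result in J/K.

At constant volume, ΔS = nC_V ln(T₂/T₁) with C_V = 5R/2 = 20.79 J mol⁻¹ K⁻¹.
ΔS = 1.49 × 20.79 × ln(206/420) = -22.1 J/K.

ΔS = -22.1 J/K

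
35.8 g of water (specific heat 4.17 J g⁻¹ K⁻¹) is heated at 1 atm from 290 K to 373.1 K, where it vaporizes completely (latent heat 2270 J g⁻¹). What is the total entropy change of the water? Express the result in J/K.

ΔS = 255 J/K

Warming step: ΔS₁ = m c ln(T_tr/T_i) = 35.8 × 4.17 × ln(373.1/290) = 37.61 J/K.
Phase change: ΔS₂ = +mL/T_tr = 35.8 × 2270 / 373.1 = 217.8 J/K.
ΔS_total = (37.61) + (217.8) = 255 J/K.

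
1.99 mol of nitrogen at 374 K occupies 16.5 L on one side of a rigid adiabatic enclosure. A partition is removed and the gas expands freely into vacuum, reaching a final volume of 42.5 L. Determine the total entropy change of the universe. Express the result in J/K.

No heat is exchanged and no work is done, so the ideal-gas temperature stays constant.
Entropy is a state function; using a reversible isothermal path, ΔS_gas = nR ln(V₂/V₁) = 1.99 × 8.314 × ln(42.5/16.5) = 15.7 J/K.
The insulated surroundings exchange no heat, so ΔS_surr = 0 and ΔS_universe = ΔS_gas.

ΔS_universe = 15.7 J/K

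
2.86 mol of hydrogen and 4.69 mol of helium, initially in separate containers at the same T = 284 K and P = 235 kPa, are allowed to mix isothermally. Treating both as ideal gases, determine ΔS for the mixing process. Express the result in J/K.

ΔS_mix = 41.6 J/K

Mole fractions: x_A = 2.86/7.55 = 0.379, x_B = 0.621.
ΔS_mix = −R(n_A ln x_A + n_B ln x_B) = −8.314 × (2.86 ln 0.379 + 4.69 ln 0.621) = 41.6 J/K.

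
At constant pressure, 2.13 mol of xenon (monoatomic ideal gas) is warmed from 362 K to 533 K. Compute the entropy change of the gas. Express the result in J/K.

At constant pressure, ΔS = nC_p ln(T₂/T₁) with C_p = 5R/2 = 20.79 J mol⁻¹ K⁻¹.
ΔS = 2.13 × 20.79 × ln(533/362) = 17.1 J/K.

ΔS = 17.1 J/K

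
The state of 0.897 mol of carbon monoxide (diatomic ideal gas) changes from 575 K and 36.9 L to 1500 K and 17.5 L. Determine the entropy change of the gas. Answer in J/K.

Entropy is a state function: ΔS = nC_V ln(T₂/T₁) + nR ln(V₂/V₁), with C_V = 5R/2 = 20.79 J mol⁻¹ K⁻¹ for a diatomic ideal gas.
ΔS = 0.897 × [20.79 × ln(1500/575) + 8.314 × ln(17.5/36.9)] = 12.3 J/K.

ΔS = 12.3 J/K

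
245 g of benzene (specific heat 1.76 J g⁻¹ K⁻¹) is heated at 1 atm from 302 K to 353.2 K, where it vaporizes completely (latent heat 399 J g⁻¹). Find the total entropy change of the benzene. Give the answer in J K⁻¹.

Warming step: ΔS₁ = m c ln(T_tr/T_i) = 245 × 1.76 × ln(353.2/302) = 67.53 J/K.
Phase change: ΔS₂ = +mL/T_tr = 245 × 399 / 353.2 = 276.8 J/K.
ΔS_total = (67.53) + (276.8) = 344 J/K.

ΔS = 344 J/K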